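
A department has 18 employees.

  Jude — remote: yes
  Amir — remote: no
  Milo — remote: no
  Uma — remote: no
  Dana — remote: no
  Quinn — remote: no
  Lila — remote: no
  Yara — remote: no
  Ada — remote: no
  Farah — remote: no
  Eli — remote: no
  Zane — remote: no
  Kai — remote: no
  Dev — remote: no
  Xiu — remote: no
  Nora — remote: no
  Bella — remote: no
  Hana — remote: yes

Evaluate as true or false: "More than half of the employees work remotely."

False

The determiner here denotes the relation: |A ∩ B| > |A ∖ B|.
|A| = 18, |A ∩ B| = 2, |A ∖ B| = 16.
2 < 16, so the statement is false.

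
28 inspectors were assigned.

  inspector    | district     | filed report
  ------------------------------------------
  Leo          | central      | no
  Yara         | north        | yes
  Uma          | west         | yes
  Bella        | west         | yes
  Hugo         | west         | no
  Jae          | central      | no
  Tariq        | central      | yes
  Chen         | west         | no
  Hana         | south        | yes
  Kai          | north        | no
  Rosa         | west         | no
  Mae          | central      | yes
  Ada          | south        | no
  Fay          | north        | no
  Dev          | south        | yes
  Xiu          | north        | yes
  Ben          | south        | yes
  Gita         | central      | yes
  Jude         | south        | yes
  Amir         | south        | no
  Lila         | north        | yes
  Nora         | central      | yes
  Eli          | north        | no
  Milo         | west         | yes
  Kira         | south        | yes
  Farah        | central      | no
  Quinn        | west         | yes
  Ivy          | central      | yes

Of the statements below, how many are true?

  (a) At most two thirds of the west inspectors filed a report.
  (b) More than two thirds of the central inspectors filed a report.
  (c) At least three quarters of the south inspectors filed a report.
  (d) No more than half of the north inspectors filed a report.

(a) west: |A| = 7, |A ∩ B| = 4; needs |A ∩ B| / |A| ≤ 2/3 — true.
(b) central: |A| = 8, |A ∩ B| = 5; needs |A ∩ B| / |A| > 2/3 — false.
(c) south: |A| = 7, |A ∩ B| = 5; needs |A ∩ B| / |A| ≥ 3/4 — false.
(d) north: |A| = 6, |A ∩ B| = 3; needs |A ∩ B| ≤ |A ∖ B| — true.

2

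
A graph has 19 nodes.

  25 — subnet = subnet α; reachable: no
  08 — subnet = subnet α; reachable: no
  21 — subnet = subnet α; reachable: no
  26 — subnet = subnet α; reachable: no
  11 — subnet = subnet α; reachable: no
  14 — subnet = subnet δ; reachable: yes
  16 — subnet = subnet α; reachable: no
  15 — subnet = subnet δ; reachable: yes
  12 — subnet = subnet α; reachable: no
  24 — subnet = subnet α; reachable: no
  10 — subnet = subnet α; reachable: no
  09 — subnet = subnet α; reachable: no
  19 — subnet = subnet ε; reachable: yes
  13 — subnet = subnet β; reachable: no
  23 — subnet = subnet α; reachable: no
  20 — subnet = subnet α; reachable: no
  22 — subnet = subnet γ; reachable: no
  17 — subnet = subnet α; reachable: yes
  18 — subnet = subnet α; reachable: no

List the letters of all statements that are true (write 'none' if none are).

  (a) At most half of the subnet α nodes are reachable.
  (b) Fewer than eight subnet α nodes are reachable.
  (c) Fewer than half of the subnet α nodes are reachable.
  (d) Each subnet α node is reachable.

(a), (b), (c)

|A| = 14, |A ∩ B| = 1, |A ∖ B| = 13.
(a) |A ∩ B| ≤ |A ∖ B|: holds.
(b) |A ∩ B| < 8: holds.
(c) |A ∩ B| < |A ∖ B|: holds.
(d) A ⊆ B, i.e. every element of A is in B (|A ∖ B| = 0): fails.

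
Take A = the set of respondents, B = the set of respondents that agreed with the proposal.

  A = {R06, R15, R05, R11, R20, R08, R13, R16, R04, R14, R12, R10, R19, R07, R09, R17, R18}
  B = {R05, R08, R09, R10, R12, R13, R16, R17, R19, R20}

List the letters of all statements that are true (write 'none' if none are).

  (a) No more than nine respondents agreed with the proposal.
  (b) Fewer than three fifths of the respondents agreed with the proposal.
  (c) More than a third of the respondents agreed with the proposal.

(b), (c)

|A| = 17, |A ∩ B| = 10, |A ∖ B| = 7.
(a) |A ∩ B| ≤ 9: fails.
(b) |A ∩ B| / |A| < 3/5: holds.
(c) |A ∩ B| / |A| > 1/3: holds.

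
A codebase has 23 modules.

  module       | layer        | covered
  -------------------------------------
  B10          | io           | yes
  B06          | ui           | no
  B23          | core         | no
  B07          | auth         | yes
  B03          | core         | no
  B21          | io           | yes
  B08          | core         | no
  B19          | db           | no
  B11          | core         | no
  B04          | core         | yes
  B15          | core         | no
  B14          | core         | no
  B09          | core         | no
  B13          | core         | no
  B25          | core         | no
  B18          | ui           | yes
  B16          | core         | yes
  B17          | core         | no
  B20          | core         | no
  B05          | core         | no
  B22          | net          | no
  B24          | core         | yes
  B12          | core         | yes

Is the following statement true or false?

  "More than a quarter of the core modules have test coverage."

False

Truth condition: |A ∩ B| / |A| > 1/4.
|A| = 16, |A ∩ B| = 4, |A ∖ B| = 12.
|A ∩ B|/|A| = 4/16, so the statement is false.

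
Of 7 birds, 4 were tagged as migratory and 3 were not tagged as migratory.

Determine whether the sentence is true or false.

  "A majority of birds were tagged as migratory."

True

The determiner here denotes the relation: |A ∩ B| > |A ∖ B|.
|A| = 7, |A ∩ B| = 4, |A ∖ B| = 3.
4 > 3, so the statement is true.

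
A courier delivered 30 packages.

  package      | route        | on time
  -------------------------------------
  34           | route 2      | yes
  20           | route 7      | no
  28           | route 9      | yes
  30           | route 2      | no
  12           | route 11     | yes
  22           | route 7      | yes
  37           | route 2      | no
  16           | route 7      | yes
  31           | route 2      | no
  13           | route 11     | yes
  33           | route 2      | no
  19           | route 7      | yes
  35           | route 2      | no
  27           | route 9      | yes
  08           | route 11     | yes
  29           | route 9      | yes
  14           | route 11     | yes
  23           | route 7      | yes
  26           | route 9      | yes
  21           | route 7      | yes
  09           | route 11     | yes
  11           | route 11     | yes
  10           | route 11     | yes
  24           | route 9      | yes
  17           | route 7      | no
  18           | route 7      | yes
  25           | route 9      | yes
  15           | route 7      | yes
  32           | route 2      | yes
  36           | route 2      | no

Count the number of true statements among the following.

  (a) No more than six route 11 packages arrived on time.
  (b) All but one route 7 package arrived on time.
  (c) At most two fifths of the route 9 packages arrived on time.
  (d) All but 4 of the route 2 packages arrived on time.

0

(a) route 11: |A| = 7, |A ∩ B| = 7; needs |A ∩ B| ≤ 6 — false.
(b) route 7: |A| = 9, |A ∩ B| = 7; needs |A ∖ B| = 1 — false.
(c) route 9: |A| = 6, |A ∩ B| = 6; needs |A ∩ B| / |A| ≤ 2/5 — false.
(d) route 2: |A| = 8, |A ∩ B| = 2; needs |A ∖ B| = 4 — false.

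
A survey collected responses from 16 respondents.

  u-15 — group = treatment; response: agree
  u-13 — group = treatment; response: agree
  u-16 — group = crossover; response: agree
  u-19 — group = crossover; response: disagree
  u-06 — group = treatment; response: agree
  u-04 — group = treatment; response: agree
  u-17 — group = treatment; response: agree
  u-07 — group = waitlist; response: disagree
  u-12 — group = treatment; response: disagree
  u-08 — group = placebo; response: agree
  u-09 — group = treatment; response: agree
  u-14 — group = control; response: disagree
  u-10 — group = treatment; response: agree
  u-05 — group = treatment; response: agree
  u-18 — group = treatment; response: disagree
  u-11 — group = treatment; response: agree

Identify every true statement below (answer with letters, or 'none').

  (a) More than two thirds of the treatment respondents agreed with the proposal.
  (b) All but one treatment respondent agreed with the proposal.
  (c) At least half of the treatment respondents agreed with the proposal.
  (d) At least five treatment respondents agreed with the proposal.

|A| = 11, |A ∩ B| = 9, |A ∖ B| = 2.
(a) |A ∩ B| / |A| > 2/3: holds.
(b) |A ∖ B| = 1: fails.
(c) |A ∩ B| ≥ |A ∖ B|: holds.
(d) |A ∩ B| ≥ 5: holds.

(a), (c), (d)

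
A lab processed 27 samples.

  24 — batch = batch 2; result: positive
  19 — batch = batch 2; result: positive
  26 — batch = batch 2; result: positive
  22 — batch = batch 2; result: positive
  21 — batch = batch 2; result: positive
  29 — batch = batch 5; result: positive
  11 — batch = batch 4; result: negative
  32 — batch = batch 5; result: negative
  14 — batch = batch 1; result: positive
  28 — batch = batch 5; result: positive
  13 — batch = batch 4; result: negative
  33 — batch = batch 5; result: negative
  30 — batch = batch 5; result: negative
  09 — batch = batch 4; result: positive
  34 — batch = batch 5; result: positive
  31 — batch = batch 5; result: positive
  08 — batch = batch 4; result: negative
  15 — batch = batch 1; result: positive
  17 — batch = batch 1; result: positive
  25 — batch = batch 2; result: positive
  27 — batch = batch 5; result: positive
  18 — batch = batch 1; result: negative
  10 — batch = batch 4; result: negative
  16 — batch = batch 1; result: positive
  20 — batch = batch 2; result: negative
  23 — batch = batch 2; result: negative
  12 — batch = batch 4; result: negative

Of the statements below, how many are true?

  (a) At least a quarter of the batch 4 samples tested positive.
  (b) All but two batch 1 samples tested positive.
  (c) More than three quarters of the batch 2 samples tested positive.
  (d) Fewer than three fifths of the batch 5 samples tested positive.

0

(a) batch 4: |A| = 6, |A ∩ B| = 1; needs |A ∩ B| / |A| ≥ 1/4 — false.
(b) batch 1: |A| = 5, |A ∩ B| = 4; needs |A ∖ B| = 2 — false.
(c) batch 2: |A| = 8, |A ∩ B| = 6; needs |A ∩ B| / |A| > 3/4 — false.
(d) batch 5: |A| = 8, |A ∩ B| = 5; needs |A ∩ B| / |A| < 3/5 — false.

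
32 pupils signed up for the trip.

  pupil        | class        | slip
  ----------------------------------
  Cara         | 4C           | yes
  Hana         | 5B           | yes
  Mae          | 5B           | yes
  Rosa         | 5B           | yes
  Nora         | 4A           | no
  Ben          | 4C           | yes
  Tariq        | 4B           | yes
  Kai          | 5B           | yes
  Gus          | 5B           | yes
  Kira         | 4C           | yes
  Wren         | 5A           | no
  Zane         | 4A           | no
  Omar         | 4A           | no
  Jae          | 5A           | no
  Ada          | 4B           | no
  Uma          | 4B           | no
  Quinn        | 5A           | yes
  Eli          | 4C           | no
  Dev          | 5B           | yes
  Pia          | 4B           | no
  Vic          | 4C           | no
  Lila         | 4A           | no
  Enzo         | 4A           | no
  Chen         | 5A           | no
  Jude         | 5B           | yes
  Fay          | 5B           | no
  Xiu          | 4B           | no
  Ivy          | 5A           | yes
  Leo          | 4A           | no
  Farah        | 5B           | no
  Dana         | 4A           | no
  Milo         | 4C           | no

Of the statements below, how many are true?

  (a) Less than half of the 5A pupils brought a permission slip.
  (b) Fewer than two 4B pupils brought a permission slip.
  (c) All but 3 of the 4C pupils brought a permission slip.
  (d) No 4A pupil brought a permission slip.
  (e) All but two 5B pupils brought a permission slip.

(a) 5A: |A| = 5, |A ∩ B| = 2; needs |A ∩ B| < |A ∖ B| — true.
(b) 4B: |A| = 5, |A ∩ B| = 1; needs |A ∩ B| < 2 — true.
(c) 4C: |A| = 6, |A ∩ B| = 3; needs |A ∖ B| = 3 — true.
(d) 4A: |A| = 7, |A ∩ B| = 0; needs A ∩ B = ∅ (|A ∩ B| = 0) — true.
(e) 5B: |A| = 9, |A ∩ B| = 7; needs |A ∖ B| = 2 — true.

5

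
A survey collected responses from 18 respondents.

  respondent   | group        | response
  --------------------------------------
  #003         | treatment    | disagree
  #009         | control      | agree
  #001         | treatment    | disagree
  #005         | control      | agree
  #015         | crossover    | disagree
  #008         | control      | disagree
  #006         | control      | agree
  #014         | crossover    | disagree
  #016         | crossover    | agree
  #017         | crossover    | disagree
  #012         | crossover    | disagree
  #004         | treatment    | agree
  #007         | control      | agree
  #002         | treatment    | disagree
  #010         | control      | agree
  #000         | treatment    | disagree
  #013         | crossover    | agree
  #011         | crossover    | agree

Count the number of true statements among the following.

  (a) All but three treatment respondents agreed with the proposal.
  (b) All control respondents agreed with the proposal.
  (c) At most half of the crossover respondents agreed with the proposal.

(a) treatment: |A| = 5, |A ∩ B| = 1; needs |A ∖ B| = 3 — false.
(b) control: |A| = 6, |A ∩ B| = 5; needs A ⊆ B, i.e. every element of A is in B (|A ∖ B| = 0) — false.
(c) crossover: |A| = 7, |A ∩ B| = 3; needs |A ∩ B| ≤ |A ∖ B| — true.

1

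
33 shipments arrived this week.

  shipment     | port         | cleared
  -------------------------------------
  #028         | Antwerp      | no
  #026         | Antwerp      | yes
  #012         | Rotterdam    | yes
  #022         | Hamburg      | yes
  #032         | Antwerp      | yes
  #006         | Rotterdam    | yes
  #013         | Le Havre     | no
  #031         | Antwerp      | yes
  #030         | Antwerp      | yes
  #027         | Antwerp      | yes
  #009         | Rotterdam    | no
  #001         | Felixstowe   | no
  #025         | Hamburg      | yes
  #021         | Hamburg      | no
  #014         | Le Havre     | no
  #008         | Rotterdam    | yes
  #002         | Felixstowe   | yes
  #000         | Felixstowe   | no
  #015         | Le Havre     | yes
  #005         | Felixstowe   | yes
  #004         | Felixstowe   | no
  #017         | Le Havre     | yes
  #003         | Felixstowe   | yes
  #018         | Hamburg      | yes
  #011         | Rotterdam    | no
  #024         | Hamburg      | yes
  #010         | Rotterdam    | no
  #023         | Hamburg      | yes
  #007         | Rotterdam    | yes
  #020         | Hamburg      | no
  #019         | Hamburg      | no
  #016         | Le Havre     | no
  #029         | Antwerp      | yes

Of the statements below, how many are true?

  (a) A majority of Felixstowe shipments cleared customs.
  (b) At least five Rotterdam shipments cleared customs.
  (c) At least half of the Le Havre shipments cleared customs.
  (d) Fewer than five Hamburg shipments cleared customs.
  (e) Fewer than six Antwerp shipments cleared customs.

(a) Felixstowe: |A| = 6, |A ∩ B| = 3; needs |A ∩ B| > |A ∖ B| — false.
(b) Rotterdam: |A| = 7, |A ∩ B| = 4; needs |A ∩ B| ≥ 5 — false.
(c) Le Havre: |A| = 5, |A ∩ B| = 2; needs |A ∩ B| ≥ |A ∖ B| — false.
(d) Hamburg: |A| = 8, |A ∩ B| = 5; needs |A ∩ B| < 5 — false.
(e) Antwerp: |A| = 7, |A ∩ B| = 6; needs |A ∩ B| < 6 — false.

0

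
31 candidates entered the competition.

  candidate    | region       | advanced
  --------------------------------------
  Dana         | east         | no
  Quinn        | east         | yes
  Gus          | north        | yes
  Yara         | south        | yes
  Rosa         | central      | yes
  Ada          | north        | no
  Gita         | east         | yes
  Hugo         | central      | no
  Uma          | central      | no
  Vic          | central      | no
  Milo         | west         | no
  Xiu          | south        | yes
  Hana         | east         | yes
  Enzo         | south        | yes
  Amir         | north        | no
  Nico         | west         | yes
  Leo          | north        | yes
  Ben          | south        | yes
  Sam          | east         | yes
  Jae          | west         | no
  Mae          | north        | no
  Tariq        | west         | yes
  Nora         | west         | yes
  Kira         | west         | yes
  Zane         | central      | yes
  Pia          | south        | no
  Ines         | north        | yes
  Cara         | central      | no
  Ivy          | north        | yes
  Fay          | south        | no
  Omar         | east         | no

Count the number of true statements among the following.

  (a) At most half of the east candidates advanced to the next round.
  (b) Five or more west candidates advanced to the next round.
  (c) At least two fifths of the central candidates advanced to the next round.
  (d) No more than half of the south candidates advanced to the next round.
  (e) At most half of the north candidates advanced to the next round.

(a) east: |A| = 6, |A ∩ B| = 4; needs |A ∩ B| ≤ |A ∖ B| — false.
(b) west: |A| = 6, |A ∩ B| = 4; needs |A ∩ B| ≥ 5 — false.
(c) central: |A| = 6, |A ∩ B| = 2; needs |A ∩ B| / |A| ≥ 2/5 — false.
(d) south: |A| = 6, |A ∩ B| = 4; needs |A ∩ B| ≤ |A ∖ B| — false.
(e) north: |A| = 7, |A ∩ B| = 4; needs |A ∩ B| ≤ |A ∖ B| — false.

0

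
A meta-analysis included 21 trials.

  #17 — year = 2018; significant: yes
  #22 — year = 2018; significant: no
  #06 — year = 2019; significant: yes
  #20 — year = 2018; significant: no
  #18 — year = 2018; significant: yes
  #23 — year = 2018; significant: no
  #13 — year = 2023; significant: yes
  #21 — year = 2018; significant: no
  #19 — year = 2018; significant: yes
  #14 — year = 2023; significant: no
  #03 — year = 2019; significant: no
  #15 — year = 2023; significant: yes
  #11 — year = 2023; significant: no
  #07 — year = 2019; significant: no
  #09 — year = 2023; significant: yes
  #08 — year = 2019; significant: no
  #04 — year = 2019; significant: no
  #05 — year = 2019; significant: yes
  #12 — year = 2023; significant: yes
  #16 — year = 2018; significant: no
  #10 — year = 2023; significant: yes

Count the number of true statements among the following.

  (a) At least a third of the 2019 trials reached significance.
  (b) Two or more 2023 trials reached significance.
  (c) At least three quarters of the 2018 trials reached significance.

2

(a) 2019: |A| = 6, |A ∩ B| = 2; needs |A ∩ B| / |A| ≥ 1/3 — true.
(b) 2023: |A| = 7, |A ∩ B| = 5; needs |A ∩ B| ≥ 2 — true.
(c) 2018: |A| = 8, |A ∩ B| = 3; needs |A ∩ B| / |A| ≥ 3/4 — false.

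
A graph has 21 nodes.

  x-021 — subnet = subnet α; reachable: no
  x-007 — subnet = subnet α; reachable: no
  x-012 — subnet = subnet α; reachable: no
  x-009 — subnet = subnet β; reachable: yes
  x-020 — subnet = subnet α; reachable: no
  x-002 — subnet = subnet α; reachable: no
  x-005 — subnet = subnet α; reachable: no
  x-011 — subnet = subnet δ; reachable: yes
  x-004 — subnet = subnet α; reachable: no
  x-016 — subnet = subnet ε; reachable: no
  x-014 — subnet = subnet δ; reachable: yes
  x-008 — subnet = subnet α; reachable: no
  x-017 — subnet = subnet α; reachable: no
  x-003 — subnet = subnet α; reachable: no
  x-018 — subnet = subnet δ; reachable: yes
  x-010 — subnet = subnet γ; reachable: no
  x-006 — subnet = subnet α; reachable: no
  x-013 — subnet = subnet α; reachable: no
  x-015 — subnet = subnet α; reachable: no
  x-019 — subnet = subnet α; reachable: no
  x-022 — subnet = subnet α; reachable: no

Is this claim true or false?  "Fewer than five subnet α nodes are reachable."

True

'Fewer than five subnet α nodes are reachable' holds iff |A ∩ B| < 5.
|A| = 15, |A ∩ B| = 0, |A ∖ B| = 15.
|A ∩ B| = 0, so the statement is true.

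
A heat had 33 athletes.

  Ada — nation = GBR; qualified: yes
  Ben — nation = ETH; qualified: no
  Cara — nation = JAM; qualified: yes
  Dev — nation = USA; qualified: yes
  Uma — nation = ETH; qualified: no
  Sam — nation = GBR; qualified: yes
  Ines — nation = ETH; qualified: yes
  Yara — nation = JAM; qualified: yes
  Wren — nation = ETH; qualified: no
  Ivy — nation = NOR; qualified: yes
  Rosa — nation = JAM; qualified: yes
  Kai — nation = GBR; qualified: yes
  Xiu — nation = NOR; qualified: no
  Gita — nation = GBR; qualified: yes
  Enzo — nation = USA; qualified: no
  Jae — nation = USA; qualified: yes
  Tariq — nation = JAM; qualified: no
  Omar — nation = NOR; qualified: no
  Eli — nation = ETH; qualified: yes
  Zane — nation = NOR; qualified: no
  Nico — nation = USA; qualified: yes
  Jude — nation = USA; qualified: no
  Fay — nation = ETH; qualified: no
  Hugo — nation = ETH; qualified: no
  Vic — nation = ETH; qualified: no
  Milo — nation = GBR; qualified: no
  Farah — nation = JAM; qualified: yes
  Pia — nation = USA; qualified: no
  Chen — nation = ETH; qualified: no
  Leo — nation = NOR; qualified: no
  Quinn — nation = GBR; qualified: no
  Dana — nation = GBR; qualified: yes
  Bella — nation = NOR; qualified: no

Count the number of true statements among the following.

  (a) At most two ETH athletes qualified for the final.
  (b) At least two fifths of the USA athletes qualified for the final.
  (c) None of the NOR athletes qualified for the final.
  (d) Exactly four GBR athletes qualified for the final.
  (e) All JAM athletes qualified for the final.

(a) ETH: |A| = 9, |A ∩ B| = 2; needs |A ∩ B| ≤ 2 — true.
(b) USA: |A| = 6, |A ∩ B| = 3; needs |A ∩ B| / |A| ≥ 2/5 — true.
(c) NOR: |A| = 6, |A ∩ B| = 1; needs A ∩ B = ∅ (|A ∩ B| = 0) — false.
(d) GBR: |A| = 7, |A ∩ B| = 5; needs |A ∩ B| = 4 — false.
(e) JAM: |A| = 5, |A ∩ B| = 4; needs A ⊆ B, i.e. every element of A is in B (|A ∖ B| = 0) — false.

2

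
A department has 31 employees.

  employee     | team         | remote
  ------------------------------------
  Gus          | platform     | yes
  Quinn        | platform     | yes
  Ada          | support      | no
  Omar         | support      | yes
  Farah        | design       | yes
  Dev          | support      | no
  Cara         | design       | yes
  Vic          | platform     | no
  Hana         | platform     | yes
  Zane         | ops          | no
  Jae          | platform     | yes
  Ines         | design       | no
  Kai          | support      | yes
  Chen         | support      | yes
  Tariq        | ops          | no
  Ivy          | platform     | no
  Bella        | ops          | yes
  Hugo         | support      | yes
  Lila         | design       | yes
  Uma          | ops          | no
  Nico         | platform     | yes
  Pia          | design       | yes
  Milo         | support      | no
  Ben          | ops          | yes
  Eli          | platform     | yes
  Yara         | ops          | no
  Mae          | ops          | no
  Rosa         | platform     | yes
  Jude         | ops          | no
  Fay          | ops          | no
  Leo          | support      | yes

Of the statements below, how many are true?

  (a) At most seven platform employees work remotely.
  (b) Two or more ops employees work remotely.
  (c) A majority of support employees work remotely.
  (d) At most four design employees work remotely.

(a) platform: |A| = 9, |A ∩ B| = 7; needs |A ∩ B| ≤ 7 — true.
(b) ops: |A| = 9, |A ∩ B| = 2; needs |A ∩ B| ≥ 2 — true.
(c) support: |A| = 8, |A ∩ B| = 5; needs |A ∩ B| > |A ∖ B| — true.
(d) design: |A| = 5, |A ∩ B| = 4; needs |A ∩ B| ≤ 4 — true.

4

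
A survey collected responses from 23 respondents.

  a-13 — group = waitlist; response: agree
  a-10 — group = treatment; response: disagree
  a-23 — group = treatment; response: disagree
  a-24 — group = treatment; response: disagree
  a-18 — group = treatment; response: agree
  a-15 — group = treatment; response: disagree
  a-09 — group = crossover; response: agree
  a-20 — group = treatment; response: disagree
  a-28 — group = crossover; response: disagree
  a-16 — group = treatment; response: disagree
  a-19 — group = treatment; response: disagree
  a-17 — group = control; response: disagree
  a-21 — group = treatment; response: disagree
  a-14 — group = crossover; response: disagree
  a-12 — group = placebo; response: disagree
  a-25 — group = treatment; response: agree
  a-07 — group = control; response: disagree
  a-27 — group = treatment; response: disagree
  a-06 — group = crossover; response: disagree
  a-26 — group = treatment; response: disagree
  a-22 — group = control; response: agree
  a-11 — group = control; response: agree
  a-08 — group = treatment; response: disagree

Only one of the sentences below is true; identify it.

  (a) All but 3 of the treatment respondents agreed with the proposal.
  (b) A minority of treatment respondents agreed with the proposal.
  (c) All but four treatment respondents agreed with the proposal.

|A| = 13, |A ∩ B| = 2, |A ∖ B| = 11.
(a) requires |A ∖ B| = 3: false.
(b) requires |A ∩ B| < |A ∖ B|: true.
(c) requires |A ∖ B| = 4: false.

(b)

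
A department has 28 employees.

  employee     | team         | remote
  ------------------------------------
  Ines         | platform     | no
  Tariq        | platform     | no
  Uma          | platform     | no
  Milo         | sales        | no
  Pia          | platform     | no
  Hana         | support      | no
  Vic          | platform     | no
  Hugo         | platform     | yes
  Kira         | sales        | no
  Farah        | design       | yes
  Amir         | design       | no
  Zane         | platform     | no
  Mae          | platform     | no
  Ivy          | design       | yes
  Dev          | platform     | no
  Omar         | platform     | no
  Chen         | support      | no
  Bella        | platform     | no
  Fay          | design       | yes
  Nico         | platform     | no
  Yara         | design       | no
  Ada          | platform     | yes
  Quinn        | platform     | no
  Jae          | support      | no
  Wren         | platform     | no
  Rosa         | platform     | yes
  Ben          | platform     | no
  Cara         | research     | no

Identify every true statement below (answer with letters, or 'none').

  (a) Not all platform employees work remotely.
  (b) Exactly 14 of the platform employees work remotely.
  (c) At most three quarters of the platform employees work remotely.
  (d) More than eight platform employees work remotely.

(a), (c)

|A| = 17, |A ∩ B| = 3, |A ∖ B| = 14.
(a) A ⊄ B (|A ∖ B| ≥ 1): holds.
(b) |A ∩ B| = 14: fails.
(c) |A ∩ B| / |A| ≤ 3/4: holds.
(d) |A ∩ B| > 8: fails.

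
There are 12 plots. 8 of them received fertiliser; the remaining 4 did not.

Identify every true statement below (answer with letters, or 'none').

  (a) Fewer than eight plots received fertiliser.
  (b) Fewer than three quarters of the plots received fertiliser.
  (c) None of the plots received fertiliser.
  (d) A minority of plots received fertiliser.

|A| = 12, |A ∩ B| = 8, |A ∖ B| = 4.
(a) |A ∩ B| < 8: fails.
(b) |A ∩ B| / |A| < 3/4: holds.
(c) A ∩ B = ∅ (|A ∩ B| = 0): fails.
(d) |A ∩ B| < |A ∖ B|: fails.

(b)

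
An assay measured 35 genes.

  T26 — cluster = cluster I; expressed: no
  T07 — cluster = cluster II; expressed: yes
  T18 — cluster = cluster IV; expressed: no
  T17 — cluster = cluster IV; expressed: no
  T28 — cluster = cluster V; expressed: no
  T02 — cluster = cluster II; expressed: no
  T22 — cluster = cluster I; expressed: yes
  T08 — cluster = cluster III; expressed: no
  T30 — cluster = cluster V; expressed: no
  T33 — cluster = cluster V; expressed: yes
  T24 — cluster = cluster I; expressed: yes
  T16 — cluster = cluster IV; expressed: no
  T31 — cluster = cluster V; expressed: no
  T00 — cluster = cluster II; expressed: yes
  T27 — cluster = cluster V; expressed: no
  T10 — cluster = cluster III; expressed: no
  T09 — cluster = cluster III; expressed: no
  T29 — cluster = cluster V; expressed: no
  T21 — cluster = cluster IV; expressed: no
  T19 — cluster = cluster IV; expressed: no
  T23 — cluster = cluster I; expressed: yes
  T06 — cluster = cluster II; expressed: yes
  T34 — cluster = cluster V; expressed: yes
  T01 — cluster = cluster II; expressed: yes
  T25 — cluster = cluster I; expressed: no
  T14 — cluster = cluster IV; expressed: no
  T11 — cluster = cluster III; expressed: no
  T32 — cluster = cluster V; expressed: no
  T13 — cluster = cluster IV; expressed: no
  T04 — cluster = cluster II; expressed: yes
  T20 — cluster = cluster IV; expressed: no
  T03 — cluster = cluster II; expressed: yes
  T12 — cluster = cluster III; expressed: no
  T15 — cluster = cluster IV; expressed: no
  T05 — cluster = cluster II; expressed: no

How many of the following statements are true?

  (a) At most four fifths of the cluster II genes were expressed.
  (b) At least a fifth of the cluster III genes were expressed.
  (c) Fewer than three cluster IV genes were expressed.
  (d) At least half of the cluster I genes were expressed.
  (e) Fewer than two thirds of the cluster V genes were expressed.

(a) cluster II: |A| = 8, |A ∩ B| = 6; needs |A ∩ B| / |A| ≤ 4/5 — true.
(b) cluster III: |A| = 5, |A ∩ B| = 0; needs |A ∩ B| / |A| ≥ 1/5 — false.
(c) cluster IV: |A| = 9, |A ∩ B| = 0; needs |A ∩ B| < 3 — true.
(d) cluster I: |A| = 5, |A ∩ B| = 3; needs |A ∩ B| ≥ |A ∖ B| — true.
(e) cluster V: |A| = 8, |A ∩ B| = 2; needs |A ∩ B| / |A| < 2/3 — true.

4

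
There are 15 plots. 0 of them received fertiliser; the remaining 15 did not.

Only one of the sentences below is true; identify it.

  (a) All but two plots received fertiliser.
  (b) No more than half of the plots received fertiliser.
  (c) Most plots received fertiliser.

(b)

|A| = 15, |A ∩ B| = 0, |A ∖ B| = 15.
(a) requires |A ∖ B| = 2: false.
(b) requires |A ∩ B| ≤ |A ∖ B|: true.
(c) requires |A ∩ B| > |A ∖ B|: false.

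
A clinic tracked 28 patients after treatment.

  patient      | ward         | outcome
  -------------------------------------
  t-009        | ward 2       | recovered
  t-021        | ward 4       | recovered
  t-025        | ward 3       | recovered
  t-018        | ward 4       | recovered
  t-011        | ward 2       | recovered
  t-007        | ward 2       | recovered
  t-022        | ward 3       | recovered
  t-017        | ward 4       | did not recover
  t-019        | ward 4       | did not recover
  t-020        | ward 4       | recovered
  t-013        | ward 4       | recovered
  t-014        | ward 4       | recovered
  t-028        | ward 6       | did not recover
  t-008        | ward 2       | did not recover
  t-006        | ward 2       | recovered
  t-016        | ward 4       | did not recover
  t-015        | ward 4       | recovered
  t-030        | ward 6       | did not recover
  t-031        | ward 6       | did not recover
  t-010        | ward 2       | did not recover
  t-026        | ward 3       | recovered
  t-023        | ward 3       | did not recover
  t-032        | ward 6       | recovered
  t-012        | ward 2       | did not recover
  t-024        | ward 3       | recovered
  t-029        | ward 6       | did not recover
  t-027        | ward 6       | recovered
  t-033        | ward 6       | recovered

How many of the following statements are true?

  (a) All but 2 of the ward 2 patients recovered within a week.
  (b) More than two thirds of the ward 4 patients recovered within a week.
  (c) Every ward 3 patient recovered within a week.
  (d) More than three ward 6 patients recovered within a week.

0

(a) ward 2: |A| = 7, |A ∩ B| = 4; needs |A ∖ B| = 2 — false.
(b) ward 4: |A| = 9, |A ∩ B| = 6; needs |A ∩ B| / |A| > 2/3 — false.
(c) ward 3: |A| = 5, |A ∩ B| = 4; needs A ⊆ B, i.e. every element of A is in B (|A ∖ B| = 0) — false.
(d) ward 6: |A| = 7, |A ∩ B| = 3; needs |A ∩ B| > 3 — false.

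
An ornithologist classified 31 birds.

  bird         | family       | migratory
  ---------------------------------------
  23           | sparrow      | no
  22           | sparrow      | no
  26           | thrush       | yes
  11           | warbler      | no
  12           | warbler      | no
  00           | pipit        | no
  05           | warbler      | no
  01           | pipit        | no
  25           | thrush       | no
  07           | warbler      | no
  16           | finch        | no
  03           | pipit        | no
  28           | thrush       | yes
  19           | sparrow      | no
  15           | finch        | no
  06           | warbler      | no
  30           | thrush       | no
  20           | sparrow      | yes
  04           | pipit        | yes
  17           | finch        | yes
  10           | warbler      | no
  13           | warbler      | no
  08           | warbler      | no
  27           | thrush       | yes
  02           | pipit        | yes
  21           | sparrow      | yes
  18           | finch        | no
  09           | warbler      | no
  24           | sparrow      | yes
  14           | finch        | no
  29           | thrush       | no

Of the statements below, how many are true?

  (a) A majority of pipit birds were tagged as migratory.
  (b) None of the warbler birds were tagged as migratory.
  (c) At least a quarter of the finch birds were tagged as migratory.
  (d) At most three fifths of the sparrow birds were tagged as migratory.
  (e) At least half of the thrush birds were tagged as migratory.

(a) pipit: |A| = 5, |A ∩ B| = 2; needs |A ∩ B| > |A ∖ B| — false.
(b) warbler: |A| = 9, |A ∩ B| = 0; needs A ∩ B = ∅ (|A ∩ B| = 0) — true.
(c) finch: |A| = 5, |A ∩ B| = 1; needs |A ∩ B| / |A| ≥ 1/4 — false.
(d) sparrow: |A| = 6, |A ∩ B| = 3; needs |A ∩ B| / |A| ≤ 3/5 — true.
(e) thrush: |A| = 6, |A ∩ B| = 3; needs |A ∩ B| ≥ |A ∖ B| — true.

3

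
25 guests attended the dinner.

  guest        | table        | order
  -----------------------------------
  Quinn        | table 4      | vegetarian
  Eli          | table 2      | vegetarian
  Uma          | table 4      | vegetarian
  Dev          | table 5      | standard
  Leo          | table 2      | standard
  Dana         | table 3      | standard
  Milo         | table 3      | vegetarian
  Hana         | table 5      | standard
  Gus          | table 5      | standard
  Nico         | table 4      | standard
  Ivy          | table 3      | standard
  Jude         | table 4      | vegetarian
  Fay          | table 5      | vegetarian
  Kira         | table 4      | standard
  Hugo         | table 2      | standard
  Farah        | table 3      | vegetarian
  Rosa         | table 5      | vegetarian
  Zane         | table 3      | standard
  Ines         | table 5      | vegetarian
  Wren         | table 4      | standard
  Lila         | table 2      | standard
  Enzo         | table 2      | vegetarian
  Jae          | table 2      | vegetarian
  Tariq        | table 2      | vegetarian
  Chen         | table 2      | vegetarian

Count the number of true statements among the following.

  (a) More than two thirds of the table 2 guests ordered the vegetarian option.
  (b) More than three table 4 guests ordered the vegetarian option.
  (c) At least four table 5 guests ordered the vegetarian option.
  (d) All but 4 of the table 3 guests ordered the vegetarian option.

(a) table 2: |A| = 8, |A ∩ B| = 5; needs |A ∩ B| / |A| > 2/3 — false.
(b) table 4: |A| = 6, |A ∩ B| = 3; needs |A ∩ B| > 3 — false.
(c) table 5: |A| = 6, |A ∩ B| = 3; needs |A ∩ B| ≥ 4 — false.
(d) table 3: |A| = 5, |A ∩ B| = 2; needs |A ∖ B| = 4 — false.

0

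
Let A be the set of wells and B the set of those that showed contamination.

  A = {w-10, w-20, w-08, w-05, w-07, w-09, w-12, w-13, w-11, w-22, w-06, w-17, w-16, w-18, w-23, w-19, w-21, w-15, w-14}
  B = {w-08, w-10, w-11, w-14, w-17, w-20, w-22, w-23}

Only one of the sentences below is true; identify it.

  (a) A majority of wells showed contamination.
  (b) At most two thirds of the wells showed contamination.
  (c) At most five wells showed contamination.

(b)

|A| = 19, |A ∩ B| = 8, |A ∖ B| = 11.
(a) requires |A ∩ B| > |A ∖ B|: false.
(b) requires |A ∩ B| / |A| ≤ 2/3: true.
(c) requires |A ∩ B| ≤ 5: false.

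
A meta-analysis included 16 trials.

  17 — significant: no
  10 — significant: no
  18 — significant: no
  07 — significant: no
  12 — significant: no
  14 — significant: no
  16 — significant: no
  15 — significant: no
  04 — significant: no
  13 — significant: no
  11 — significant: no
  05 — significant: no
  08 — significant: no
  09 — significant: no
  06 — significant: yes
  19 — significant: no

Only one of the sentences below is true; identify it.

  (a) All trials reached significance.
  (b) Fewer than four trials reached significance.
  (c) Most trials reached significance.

|A| = 16, |A ∩ B| = 1, |A ∖ B| = 15.
(a) requires A ⊆ B, i.e. every element of A is in B (|A ∖ B| = 0): false.
(b) requires |A ∩ B| < 4: true.
(c) requires |A ∩ B| > |A ∖ B|: false.

(b)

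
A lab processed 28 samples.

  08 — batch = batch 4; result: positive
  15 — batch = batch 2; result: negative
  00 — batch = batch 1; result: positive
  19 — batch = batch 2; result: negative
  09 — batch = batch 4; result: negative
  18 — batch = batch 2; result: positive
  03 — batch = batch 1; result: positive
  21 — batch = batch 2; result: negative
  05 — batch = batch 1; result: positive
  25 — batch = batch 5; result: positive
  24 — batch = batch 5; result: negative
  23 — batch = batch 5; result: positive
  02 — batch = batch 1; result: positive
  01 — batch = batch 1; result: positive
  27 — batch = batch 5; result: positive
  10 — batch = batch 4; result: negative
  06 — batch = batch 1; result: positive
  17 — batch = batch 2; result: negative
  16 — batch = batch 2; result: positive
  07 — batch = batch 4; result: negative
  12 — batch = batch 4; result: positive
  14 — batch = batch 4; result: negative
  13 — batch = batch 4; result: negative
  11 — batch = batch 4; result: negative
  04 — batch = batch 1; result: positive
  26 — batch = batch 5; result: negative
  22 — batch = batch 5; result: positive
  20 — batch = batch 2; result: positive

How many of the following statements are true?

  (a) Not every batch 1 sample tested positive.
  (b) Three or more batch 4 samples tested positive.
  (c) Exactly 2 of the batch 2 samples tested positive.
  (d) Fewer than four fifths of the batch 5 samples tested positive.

(a) batch 1: |A| = 7, |A ∩ B| = 7; needs A ⊄ B (|A ∖ B| ≥ 1) — false.
(b) batch 4: |A| = 8, |A ∩ B| = 2; needs |A ∩ B| ≥ 3 — false.
(c) batch 2: |A| = 7, |A ∩ B| = 3; needs |A ∩ B| = 2 — false.
(d) batch 5: |A| = 6, |A ∩ B| = 4; needs |A ∩ B| / |A| < 4/5 — true.

1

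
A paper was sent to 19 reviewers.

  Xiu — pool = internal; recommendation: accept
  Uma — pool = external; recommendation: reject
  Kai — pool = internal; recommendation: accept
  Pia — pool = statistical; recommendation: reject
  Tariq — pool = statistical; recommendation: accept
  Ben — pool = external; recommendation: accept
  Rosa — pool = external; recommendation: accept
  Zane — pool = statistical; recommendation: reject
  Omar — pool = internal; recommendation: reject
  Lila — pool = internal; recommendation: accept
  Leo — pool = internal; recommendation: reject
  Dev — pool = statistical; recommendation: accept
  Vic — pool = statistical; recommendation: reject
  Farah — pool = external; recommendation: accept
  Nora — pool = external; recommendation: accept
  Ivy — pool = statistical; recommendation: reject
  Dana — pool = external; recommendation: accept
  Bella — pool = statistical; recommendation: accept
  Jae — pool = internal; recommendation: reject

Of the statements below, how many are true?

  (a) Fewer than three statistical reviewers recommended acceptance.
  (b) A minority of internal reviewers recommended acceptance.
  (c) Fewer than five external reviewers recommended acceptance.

0

(a) statistical: |A| = 7, |A ∩ B| = 3; needs |A ∩ B| < 3 — false.
(b) internal: |A| = 6, |A ∩ B| = 3; needs |A ∩ B| < |A ∖ B| — false.
(c) external: |A| = 6, |A ∩ B| = 5; needs |A ∩ B| < 5 — false.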